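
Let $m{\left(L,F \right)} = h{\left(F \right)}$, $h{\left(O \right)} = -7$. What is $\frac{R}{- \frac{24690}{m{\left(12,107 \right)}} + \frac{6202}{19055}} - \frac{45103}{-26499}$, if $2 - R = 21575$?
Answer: $- \frac{55029785467403}{12468080634636} \approx -4.4137$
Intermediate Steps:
$R = -21573$ ($R = 2 - 21575 = -21573$)
$m{\left(L,F \right)} = -7$
$\frac{R}{- \frac{24690}{m{\left(12,107 \right)}} + \frac{6202}{19055}} - \frac{45103}{-26499} = - \frac{21573}{- \frac{24690}{-7} + \frac{6202}{19055}} - \frac{45103}{-26499} = - \frac{21573}{\left(-24690\right) \left(- \frac{1}{7}\right) + 6202 \cdot \frac{1}{19055}} - - \frac{45103}{26499} = - \frac{21573}{\frac{24690}{7} + \frac{6202}{19055}} + \frac{45103}{26499} = - \frac{21573}{\frac{470511364}{133385}} + \frac{45103}{26499} = \left(-21573\right) \frac{133385}{470511364} + \frac{45103}{26499} = - \frac{2877514605}{470511364} + \frac{45103}{26499} = - \frac{55029785467403}{12468080634636}$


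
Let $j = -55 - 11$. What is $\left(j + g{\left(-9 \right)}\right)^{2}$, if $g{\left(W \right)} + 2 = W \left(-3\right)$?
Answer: $1681$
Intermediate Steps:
$g{\left(W \right)} = -2 - 3 W$ ($g{\left(W \right)} = -2 + W \left(-3\right) = -2 - 3 W$)
$j = -66$ ($j = -55 - 11 = -66$)
$\left(j + g{\left(-9 \right)}\right)^{2} = \left(-66 - -25\right)^{2} = \left(-66 + \left(-2 + 27\right)\right)^{2} = \left(-66 + 25\right)^{2} = \left(-41\right)^{2} = 1681$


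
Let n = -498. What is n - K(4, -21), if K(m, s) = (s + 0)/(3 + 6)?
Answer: -1487/3 ≈ -495.67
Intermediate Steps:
K(m, s) = s/9
n - K(4, -21) = -498 - (-21)/9 = -498 - 1*(-7/3) = -498 + 7/3 = -1487/3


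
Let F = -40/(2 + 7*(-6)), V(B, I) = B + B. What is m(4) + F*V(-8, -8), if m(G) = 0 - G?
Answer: -20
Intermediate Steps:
V(B, I) = 2*B
m(G) = -G
F = 1 (F = -40/(2 - 42) = -40/(-40) = -40*(-1/40) = 1)
m(4) + F*V(-8, -8) = -1*4 + 1*(2*(-8)) = -4 + 1*(-16) = -4 - 16 = -20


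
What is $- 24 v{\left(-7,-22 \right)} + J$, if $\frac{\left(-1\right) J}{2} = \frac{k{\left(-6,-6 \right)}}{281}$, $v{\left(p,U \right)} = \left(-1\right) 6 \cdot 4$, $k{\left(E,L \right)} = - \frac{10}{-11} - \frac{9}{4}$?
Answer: $\frac{3560891}{6182} \approx 576.01$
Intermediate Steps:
$k{\left(E,L \right)} = - \frac{59}{44}$ ($k{\left(E,L \right)} = \left(-10\right) \left(- \frac{1}{11}\right) - \frac{9}{4} = \frac{10}{11} - \frac{9}{4} = - \frac{59}{44}$)
$v{\left(p,U \right)} = -24$ ($v{\left(p,U \right)} = \left(-6\right) 4 = -24$)
$J = \frac{59}{6182}$ ($J = - 2 \left(- \frac{59}{44 \cdot 281}\right) = - 2 \left(\left(- \frac{59}{44}\right) \frac{1}{281}\right) = \left(-2\right) \left(- \frac{59}{12364}\right) = \frac{59}{6182} \approx 0.0095438$)
$- 24 v{\left(-7,-22 \right)} + J = \left(-24\right) \left(-24\right) + \frac{59}{6182} = 576 + \frac{59}{6182} = \frac{3560891}{6182}$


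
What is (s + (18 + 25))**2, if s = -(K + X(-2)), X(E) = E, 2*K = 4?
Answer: 1849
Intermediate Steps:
K = 2 (K = (1/2)*4 = 2)
s = 0 (s = -(2 - 2) = -1*0 = 0)
(s + (18 + 25))**2 = (0 + (18 + 25))**2 = (0 + 43)**2 = 43**2 = 1849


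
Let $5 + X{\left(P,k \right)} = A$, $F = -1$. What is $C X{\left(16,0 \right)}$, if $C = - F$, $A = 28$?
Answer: $23$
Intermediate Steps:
$C = 1$ ($C = \left(-1\right) \left(-1\right) = 1$)
$X{\left(P,k \right)} = 23$ ($X{\left(P,k \right)} = -5 + 28 = 23$)
$C X{\left(16,0 \right)} = 1 \cdot 23 = 23$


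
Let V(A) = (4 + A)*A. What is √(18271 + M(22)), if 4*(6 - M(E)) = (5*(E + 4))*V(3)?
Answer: √70378/2 ≈ 132.64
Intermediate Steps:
V(A) = A*(4 + A)
M(E) = -99 - 105*E/4 (M(E) = 6 - 5*(E + 4)*3*(4 + 3)/4 = 6 - 5*(4 + E)*3*7/4 = 6 - (20 + 5*E)*21/4 = 6 - (420 + 105*E)/4 = 6 + (-105 - 105*E/4) = -99 - 105*E/4)
√(18271 + M(22)) = √(18271 + (-99 - 105/4*22)) = √(18271 + (-99 - 1155/2)) = √(18271 - 1353/2) = √(35189/2) = √70378/2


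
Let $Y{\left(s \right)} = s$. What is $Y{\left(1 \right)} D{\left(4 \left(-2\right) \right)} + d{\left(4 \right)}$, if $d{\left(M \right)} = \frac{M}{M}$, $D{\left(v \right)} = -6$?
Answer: $-5$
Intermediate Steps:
$d{\left(M \right)} = 1$
$Y{\left(1 \right)} D{\left(4 \left(-2\right) \right)} + d{\left(4 \right)} = 1 \left(-6\right) + 1 = -6 + 1 = -5$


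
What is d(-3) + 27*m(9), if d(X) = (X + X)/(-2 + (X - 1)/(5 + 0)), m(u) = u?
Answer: 1716/7 ≈ 245.14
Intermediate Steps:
d(X) = 2*X/(-11/5 + X/5) (d(X) = (2*X)/(-2 + (-1 + X)/5) = (2*X)/(-2 + (-1 + X)*(⅕)) = (2*X)/(-2 + (-⅕ + X/5)) = (2*X)/(-11/5 + X/5) = 2*X/(-11/5 + X/5))
d(-3) + 27*m(9) = 10*(-3)/(-11 - 3) + 27*9 = 10*(-3)/(-14) + 243 = 10*(-3)*(-1/14) + 243 = 15/7 + 243 = 1716/7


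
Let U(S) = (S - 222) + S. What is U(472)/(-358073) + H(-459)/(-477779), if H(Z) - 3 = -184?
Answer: -280145225/171079759867 ≈ -0.0016375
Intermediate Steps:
U(S) = -222 + 2*S (U(S) = (-222 + S) + S = -222 + 2*S)
H(Z) = -181 (H(Z) = 3 - 184 = -181)
U(472)/(-358073) + H(-459)/(-477779) = (-222 + 2*472)/(-358073) - 181/(-477779) = (-222 + 944)*(-1/358073) - 181*(-1/477779) = 722*(-1/358073) + 181/477779 = -722/358073 + 181/477779 = -280145225/171079759867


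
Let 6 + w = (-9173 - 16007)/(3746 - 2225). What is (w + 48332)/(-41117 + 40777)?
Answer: -36739333/258570 ≈ -142.09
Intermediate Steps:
w = -34306/1521 (w = -6 + (-9173 - 16007)/(3746 - 2225) = -6 - 25180/1521 = -34306/1521 ≈ -22.555)
(w + 48332)/(-41117 + 40777) = (-34306/1521 + 48332)/(-41117 + 40777) = (73478666/1521)/(-340) = (73478666/1521)*(-1/340) = -36739333/258570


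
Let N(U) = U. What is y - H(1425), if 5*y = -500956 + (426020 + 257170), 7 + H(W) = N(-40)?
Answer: 182469/5 ≈ 36494.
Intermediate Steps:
H(W) = -47 (H(W) = -7 - 40 = -47)
y = 182234/5 (y = (-500956 + (426020 + 257170))/5 = (-500956 + 683190)/5 = (⅕)*182234 = 182234/5 ≈ 36447.)
y - H(1425) = 182234/5 - 1*(-47) = 182234/5 + 47 = 182469/5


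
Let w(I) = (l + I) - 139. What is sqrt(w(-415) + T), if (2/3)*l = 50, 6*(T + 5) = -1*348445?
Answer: I*sqrt(2108094)/6 ≈ 241.99*I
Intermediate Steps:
T = -348475/6 (T = -5 + (-1*348445)/6 = -5 + (1/6)*(-348445) = -5 - 348445/6 = -348475/6 ≈ -58079.)
l = 75 (l = (3/2)*50 = 75)
w(I) = -64 + I (w(I) = (75 + I) - 139 = -64 + I)
sqrt(w(-415) + T) = sqrt((-64 - 415) - 348475/6) = sqrt(-479 - 348475/6) = sqrt(-351349/6) = I*sqrt(2108094)/6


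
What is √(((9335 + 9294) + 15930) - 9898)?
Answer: √24661 ≈ 157.04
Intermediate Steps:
√(((9335 + 9294) + 15930) - 9898) = √((18629 + 15930) - 9898) = √(34559 - 9898) = √24661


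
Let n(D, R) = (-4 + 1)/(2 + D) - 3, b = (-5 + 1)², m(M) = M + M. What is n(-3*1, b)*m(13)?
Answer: 0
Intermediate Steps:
m(M) = 2*M
b = 16 (b = (-4)² = 16)
n(D, R) = -3 - 3/(2 + D) (n(D, R) = -3/(2 + D) - 3 = -3 - 3/(2 + D))
n(-3*1, b)*m(13) = (3*(-3 - (-3))/(2 - 3*1))*(2*13) = (3*(-3 - 1*(-3))/(2 - 3))*26 = (3*(-3 + 3)/(-1))*26 = (3*(-1)*0)*26 = 0*26 = 0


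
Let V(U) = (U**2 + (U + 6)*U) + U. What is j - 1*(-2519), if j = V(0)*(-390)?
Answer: 2519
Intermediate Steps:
V(U) = U + U**2 + U*(6 + U) (V(U) = (U**2 + (6 + U)*U) + U = (U**2 + U*(6 + U)) + U = U + U**2 + U*(6 + U))
j = 0 (j = (0*(7 + 2*0))*(-390) = (0*(7 + 0))*(-390) = (0*7)*(-390) = 0*(-390) = 0)
j - 1*(-2519) = 0 - 1*(-2519) = 0 + 2519 = 2519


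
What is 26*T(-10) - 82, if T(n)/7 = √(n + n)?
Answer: -82 + 364*I*√5 ≈ -82.0 + 813.93*I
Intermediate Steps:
T(n) = 7*√2*√n (T(n) = 7*√(n + n) = 7*√(2*n) = 7*(√2*√n) = 7*√2*√n)
26*T(-10) - 82 = 26*(7*√2*√(-10)) - 82 = 26*(7*√2*(I*√10)) - 82 = 26*(14*I*√5) - 82 = 364*I*√5 - 82 = -82 + 364*I*√5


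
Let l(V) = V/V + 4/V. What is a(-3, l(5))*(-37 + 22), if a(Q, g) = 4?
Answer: -60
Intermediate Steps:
l(V) = 1 + 4/V
a(-3, l(5))*(-37 + 22) = 4*(-37 + 22) = 4*(-15) = -60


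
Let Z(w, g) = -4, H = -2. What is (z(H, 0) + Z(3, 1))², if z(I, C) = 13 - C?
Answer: 81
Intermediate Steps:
(z(H, 0) + Z(3, 1))² = ((13 - 1*0) - 4)² = ((13 + 0) - 4)² = (13 - 4)² = 9² = 81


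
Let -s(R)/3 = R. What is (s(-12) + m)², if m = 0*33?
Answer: 1296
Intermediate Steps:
s(R) = -3*R
m = 0
(s(-12) + m)² = (-3*(-12) + 0)² = (36 + 0)² = 36² = 1296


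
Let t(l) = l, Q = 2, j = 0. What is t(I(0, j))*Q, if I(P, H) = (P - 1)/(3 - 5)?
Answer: 1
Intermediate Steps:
I(P, H) = ½ - P/2 (I(P, H) = (-1 + P)/(-2) = (-1 + P)*(-½) = ½ - P/2)
t(I(0, j))*Q = (½ - ½*0)*2 = (½ + 0)*2 = (½)*2 = 1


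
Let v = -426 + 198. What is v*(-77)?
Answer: 17556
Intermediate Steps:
v = -228
v*(-77) = -228*(-77) = 17556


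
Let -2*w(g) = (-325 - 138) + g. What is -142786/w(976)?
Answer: 285572/513 ≈ 556.67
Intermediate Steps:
w(g) = 463/2 - g/2 (w(g) = -((-325 - 138) + g)/2 = -(-463 + g)/2 = 463/2 - g/2)
-142786/w(976) = -142786/(463/2 - ½*976) = -142786/(463/2 - 488) = -142786/(-513/2) = -142786*(-2/513) = 285572/513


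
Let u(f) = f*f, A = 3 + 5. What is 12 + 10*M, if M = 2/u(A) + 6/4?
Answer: 437/16 ≈ 27.313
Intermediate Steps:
A = 8
u(f) = f²
M = 49/32 (M = 2/(8²) + 6/4 = 2/64 + 6*(¼) = 2*(1/64) + 3/2 = 1/32 + 3/2 = 49/32 ≈ 1.5313)
12 + 10*M = 12 + 10*(49/32) = 12 + 245/16 = 437/16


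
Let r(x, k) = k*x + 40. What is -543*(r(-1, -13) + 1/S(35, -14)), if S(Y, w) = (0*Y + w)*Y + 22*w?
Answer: -7655033/266 ≈ -28778.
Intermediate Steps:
r(x, k) = 40 + k*x
S(Y, w) = 22*w + Y*w (S(Y, w) = (0 + w)*Y + 22*w = w*Y + 22*w = Y*w + 22*w = 22*w + Y*w)
-543*(r(-1, -13) + 1/S(35, -14)) = -543*((40 - 13*(-1)) + 1/(-14*(22 + 35))) = -543*((40 + 13) + 1/(-14*57)) = -543*(53 + 1/(-798)) = -543*(53 - 1/798) = -543*42293/798 = -7655033/266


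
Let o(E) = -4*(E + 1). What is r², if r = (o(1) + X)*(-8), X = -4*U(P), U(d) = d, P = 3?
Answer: 25600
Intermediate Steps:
o(E) = -4 - 4*E (o(E) = -4*(1 + E) = -4 - 4*E)
X = -12 (X = -4*3 = -12)
r = 160 (r = ((-4 - 4*1) - 12)*(-8) = ((-4 - 4) - 12)*(-8) = (-8 - 12)*(-8) = -20*(-8) = 160)
r² = 160² = 25600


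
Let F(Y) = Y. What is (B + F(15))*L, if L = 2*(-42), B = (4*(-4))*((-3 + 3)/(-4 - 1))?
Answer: -1260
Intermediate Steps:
B = 0 (B = -0/(-5) = -0*(-1)/5 = -16*0 = 0)
L = -84
(B + F(15))*L = (0 + 15)*(-84) = 15*(-84) = -1260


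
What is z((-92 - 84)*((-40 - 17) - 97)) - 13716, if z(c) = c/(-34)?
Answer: -246724/17 ≈ -14513.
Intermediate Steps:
z(c) = -c/34 (z(c) = c*(-1/34) = -c/34)
z((-92 - 84)*((-40 - 17) - 97)) - 13716 = -(-92 - 84)*((-40 - 17) - 97)/34 - 13716 = -(-88)*(-57 - 97)/17 - 13716 = -(-88)*(-154)/17 - 13716 = -1/34*27104 - 13716 = -13552/17 - 13716 = -246724/17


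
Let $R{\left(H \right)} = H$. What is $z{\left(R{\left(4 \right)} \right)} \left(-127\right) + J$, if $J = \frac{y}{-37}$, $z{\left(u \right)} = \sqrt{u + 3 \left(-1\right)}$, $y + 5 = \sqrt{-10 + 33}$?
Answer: $- \frac{4694}{37} - \frac{\sqrt{23}}{37} \approx -126.99$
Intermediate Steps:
$y = -5 + \sqrt{23}$ ($y = -5 + \sqrt{-10 + 33} = -5 + \sqrt{23} \approx -0.20417$)
$z{\left(u \right)} = \sqrt{-3 + u}$ ($z{\left(u \right)} = \sqrt{u - 3} = \sqrt{-3 + u}$)
$J = \frac{5}{37} - \frac{\sqrt{23}}{37}$ ($J = \frac{-5 + \sqrt{23}}{-37} = \left(-5 + \sqrt{23}\right) \left(- \frac{1}{37}\right) = \frac{5}{37} - \frac{\sqrt{23}}{37} \approx 0.0055181$)
$z{\left(R{\left(4 \right)} \right)} \left(-127\right) + J = \sqrt{-3 + 4} \left(-127\right) + \left(\frac{5}{37} - \frac{\sqrt{23}}{37}\right) = \sqrt{1} \left(-127\right) + \left(\frac{5}{37} - \frac{\sqrt{23}}{37}\right) = 1 \left(-127\right) + \left(\frac{5}{37} - \frac{\sqrt{23}}{37}\right) = -127 + \left(\frac{5}{37} - \frac{\sqrt{23}}{37}\right) = - \frac{4694}{37} - \frac{\sqrt{23}}{37}$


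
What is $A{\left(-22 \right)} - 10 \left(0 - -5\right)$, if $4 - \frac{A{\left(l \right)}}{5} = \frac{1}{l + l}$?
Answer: $- \frac{1315}{44} \approx -29.886$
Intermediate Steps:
$A{\left(l \right)} = 20 - \frac{5}{2 l}$ ($A{\left(l \right)} = 20 - \frac{5}{l + l} = 20 - \frac{5}{2 l}$)
$A{\left(-22 \right)} - 10 \left(0 - -5\right) = \left(20 - \frac{5}{2 \left(-22\right)}\right) - 10 \left(0 - -5\right) = \left(20 - - \frac{5}{44}\right) - 10 \left(0 + 5\right) = \left(20 + \frac{5}{44}\right) - 50 = \frac{885}{44} - 50 = - \frac{1315}{44}$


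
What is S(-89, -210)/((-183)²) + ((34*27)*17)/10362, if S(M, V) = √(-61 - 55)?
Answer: 2601/1727 + 2*I*√29/33489 ≈ 1.5061 + 0.00032161*I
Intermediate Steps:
S(M, V) = 2*I*√29 (S(M, V) = √(-116) = 2*I*√29)
S(-89, -210)/((-183)²) + ((34*27)*17)/10362 = (2*I*√29)/((-183)²) + ((34*27)*17)/10362 = (2*I*√29)/33489 + (918*17)*(1/10362) = (2*I*√29)*(1/33489) + 15606*(1/10362) = 2*I*√29/33489 + 2601/1727 = 2601/1727 + 2*I*√29/33489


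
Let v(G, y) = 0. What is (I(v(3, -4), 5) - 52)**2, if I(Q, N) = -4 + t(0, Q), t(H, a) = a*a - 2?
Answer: 3364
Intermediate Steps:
t(H, a) = -2 + a**2 (t(H, a) = a**2 - 2 = -2 + a**2)
I(Q, N) = -6 + Q**2 (I(Q, N) = -4 + (-2 + Q**2) = -6 + Q**2)
(I(v(3, -4), 5) - 52)**2 = ((-6 + 0**2) - 52)**2 = ((-6 + 0) - 52)**2 = (-6 - 52)**2 = (-58)**2 = 3364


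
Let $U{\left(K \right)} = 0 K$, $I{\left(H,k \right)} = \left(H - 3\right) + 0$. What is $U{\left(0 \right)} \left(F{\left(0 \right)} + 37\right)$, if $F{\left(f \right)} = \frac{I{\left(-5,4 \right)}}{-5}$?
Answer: $0$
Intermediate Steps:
$I{\left(H,k \right)} = -3 + H$ ($I{\left(H,k \right)} = \left(-3 + H\right) + 0 = -3 + H$)
$U{\left(K \right)} = 0$
$F{\left(f \right)} = \frac{8}{5}$ ($F{\left(f \right)} = \frac{-3 - 5}{-5} = \left(-8\right) \left(- \frac{1}{5}\right) = \frac{8}{5}$)
$U{\left(0 \right)} \left(F{\left(0 \right)} + 37\right) = 0 \left(\frac{8}{5} + 37\right) = 0 \cdot \frac{193}{5} = 0$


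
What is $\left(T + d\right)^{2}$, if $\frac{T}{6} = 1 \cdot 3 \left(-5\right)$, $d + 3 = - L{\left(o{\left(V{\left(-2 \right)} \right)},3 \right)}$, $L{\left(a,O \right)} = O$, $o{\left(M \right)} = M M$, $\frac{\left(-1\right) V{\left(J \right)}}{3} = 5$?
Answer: $9216$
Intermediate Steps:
$V{\left(J \right)} = -15$ ($V{\left(J \right)} = \left(-3\right) 5 = -15$)
$o{\left(M \right)} = M^{2}$
$d = -6$ ($d = -3 - 3 = -6$)
$T = -90$ ($T = 6 \cdot 1 \cdot 3 \left(-5\right) = 6 \cdot 3 \left(-5\right) = 6 \left(-15\right) = -90$)
$\left(T + d\right)^{2} = \left(-90 - 6\right)^{2} = \left(-96\right)^{2} = 9216$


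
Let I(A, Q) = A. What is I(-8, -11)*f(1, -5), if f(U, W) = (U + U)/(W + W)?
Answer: 8/5 ≈ 1.6000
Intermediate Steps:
f(U, W) = U/W (f(U, W) = (2*U)/((2*W)) = (2*U)*(1/(2*W)) = U/W)
I(-8, -11)*f(1, -5) = -8/(-5) = -8*(-1)/5 = -8*(-⅕) = 8/5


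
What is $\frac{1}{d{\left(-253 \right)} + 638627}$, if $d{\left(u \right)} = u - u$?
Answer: $\frac{1}{638627} \approx 1.5659 \cdot 10^{-6}$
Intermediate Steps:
$d{\left(u \right)} = 0$
$\frac{1}{d{\left(-253 \right)} + 638627} = \frac{1}{0 + 638627} = \frac{1}{638627}$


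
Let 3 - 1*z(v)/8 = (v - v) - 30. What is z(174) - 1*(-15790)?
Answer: 16054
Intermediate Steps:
z(v) = 264 (z(v) = 24 - 8*((v - v) - 30) = 24 - 8*(0 - 30) = 24 - 8*(-30) = 24 + 240 = 264)
z(174) - 1*(-15790) = 264 - 1*(-15790) = 264 + 15790 = 16054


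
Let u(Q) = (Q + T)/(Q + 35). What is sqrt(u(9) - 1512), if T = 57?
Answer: I*sqrt(6042)/2 ≈ 38.865*I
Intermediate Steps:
u(Q) = (57 + Q)/(35 + Q) (u(Q) = (Q + 57)/(Q + 35) = (57 + Q)/(35 + Q))
sqrt(u(9) - 1512) = sqrt((57 + 9)/(35 + 9) - 1512) = sqrt(66/44 - 1512) = sqrt((1/44)*66 - 1512) = sqrt(3/2 - 1512) = sqrt(-3021/2) = I*sqrt(6042)/2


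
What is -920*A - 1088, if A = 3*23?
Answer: -64568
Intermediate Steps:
A = 69
-920*A - 1088 = -920*69 - 1088 = -63480 - 1088 = -64568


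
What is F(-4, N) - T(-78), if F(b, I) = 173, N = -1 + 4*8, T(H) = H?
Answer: 251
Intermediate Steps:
N = 31 (N = -1 + 32 = 31)
F(-4, N) - T(-78) = 173 - 1*(-78) = 173 + 78 = 251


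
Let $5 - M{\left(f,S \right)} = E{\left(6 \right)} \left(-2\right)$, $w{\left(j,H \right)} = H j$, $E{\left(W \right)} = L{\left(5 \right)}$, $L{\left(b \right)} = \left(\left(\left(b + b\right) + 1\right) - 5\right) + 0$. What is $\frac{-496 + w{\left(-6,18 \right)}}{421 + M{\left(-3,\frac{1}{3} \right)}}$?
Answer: $- \frac{302}{219} \approx -1.379$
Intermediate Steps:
$L{\left(b \right)} = -4 + 2 b$ ($L{\left(b \right)} = \left(\left(2 b + 1\right) - 5\right) + 0 = \left(\left(1 + 2 b\right) - 5\right) + 0 = \left(-4 + 2 b\right) + 0 = -4 + 2 b$)
$E{\left(W \right)} = 6$ ($E{\left(W \right)} = -4 + 2 \cdot 5 = -4 + 10 = 6$)
$M{\left(f,S \right)} = 17$ ($M{\left(f,S \right)} = 5 - 6 \left(-2\right) = 5 - -12 = 5 + 12 = 17$)
$\frac{-496 + w{\left(-6,18 \right)}}{421 + M{\left(-3,\frac{1}{3} \right)}} = \frac{-496 + 18 \left(-6\right)}{421 + 17} = \frac{-496 - 108}{438} = \left(-604\right) \frac{1}{438} = - \frac{302}{219}$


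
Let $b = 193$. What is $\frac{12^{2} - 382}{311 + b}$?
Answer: $- \frac{17}{36} \approx -0.47222$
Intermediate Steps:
$\frac{12^{2} - 382}{311 + b} = \frac{12^{2} - 382}{311 + 193} = \frac{144 - 382}{504} = \left(-238\right) \frac{1}{504} = - \frac{17}{36}$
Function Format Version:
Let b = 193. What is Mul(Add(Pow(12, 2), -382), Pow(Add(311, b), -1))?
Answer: Rational(-17, 36) ≈ -0.47222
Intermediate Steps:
Mul(Add(Pow(12, 2), -382), Pow(Add(311, b), -1)) = Mul(Add(Pow(12, 2), -382), Pow(Add(311, 193), -1)) = Mul(Add(144, -382), Pow(504, -1)) = Mul(-238, Rational(1, 504)) = Rational(-17, 36)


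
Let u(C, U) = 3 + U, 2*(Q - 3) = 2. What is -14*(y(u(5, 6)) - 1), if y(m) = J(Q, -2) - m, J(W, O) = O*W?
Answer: 252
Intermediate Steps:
Q = 4 (Q = 3 + (½)*2 = 3 + 1 = 4)
y(m) = -8 - m (y(m) = -2*4 - m = -8 - m)
-14*(y(u(5, 6)) - 1) = -14*((-8 - (3 + 6)) - 1) = -14*((-8 - 1*9) - 1) = -14*((-8 - 9) - 1) = -14*(-17 - 1) = -14*(-18) = 252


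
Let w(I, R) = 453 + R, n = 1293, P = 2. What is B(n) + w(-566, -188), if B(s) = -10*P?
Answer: 245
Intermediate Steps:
B(s) = -20 (B(s) = -10*2 = -20)
B(n) + w(-566, -188) = -20 + (453 - 188) = -20 + 265 = 245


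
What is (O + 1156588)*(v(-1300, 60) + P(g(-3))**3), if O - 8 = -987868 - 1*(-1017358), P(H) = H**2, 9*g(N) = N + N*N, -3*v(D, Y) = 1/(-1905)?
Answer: 16099536002/154305 ≈ 1.0434e+5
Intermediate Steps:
v(D, Y) = 1/5715 (v(D, Y) = -1/3/(-1905) = -1/3*(-1/1905) = 1/5715)
g(N) = N/9 + N**2/9 (g(N) = (N + N*N)/9 = (N + N**2)/9 = N/9 + N**2/9)
O = 29498 (O = 8 + (-987868 - 1*(-1017358)) = 8 + (-987868 + 1017358) = 8 + 29490 = 29498)
(O + 1156588)*(v(-1300, 60) + P(g(-3))**3) = (29498 + 1156588)*(1/5715 + (((1/9)*(-3)*(1 - 3))**2)**3) = 1186086*(1/5715 + (((1/9)*(-3)*(-2))**2)**3) = 1186086*(1/5715 + ((2/3)**2)**3) = 1186086*(1/5715 + (4/9)**3) = 1186086*(1/5715 + 64/729) = 1186086*(40721/462915) = 16099536002/154305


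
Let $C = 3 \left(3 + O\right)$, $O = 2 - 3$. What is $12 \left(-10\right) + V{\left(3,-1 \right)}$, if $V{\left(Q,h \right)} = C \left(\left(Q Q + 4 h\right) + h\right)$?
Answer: $-96$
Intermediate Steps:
$O = -1$ ($O = 2 - 3 = -1$)
$C = 6$ ($C = 3 \left(3 - 1\right) = 3 \cdot 2 = 6$)
$V{\left(Q,h \right)} = 6 Q^{2} + 30 h$ ($V{\left(Q,h \right)} = 6 \left(\left(Q Q + 4 h\right) + h\right) = 6 \left(\left(Q^{2} + 4 h\right) + h\right) = 6 \left(Q^{2} + 5 h\right) = 6 Q^{2} + 30 h$)
$12 \left(-10\right) + V{\left(3,-1 \right)} = 12 \left(-10\right) + \left(6 \cdot 3^{2} + 30 \left(-1\right)\right) = -120 + \left(6 \cdot 9 - 30\right) = -120 + \left(54 - 30\right) = -120 + 24 = -96$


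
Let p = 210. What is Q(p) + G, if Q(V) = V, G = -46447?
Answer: -46237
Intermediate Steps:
Q(p) + G = 210 - 46447 = -46237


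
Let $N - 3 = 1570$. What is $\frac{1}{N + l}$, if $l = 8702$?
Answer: $\frac{1}{10275} \approx 9.7324 \cdot 10^{-5}$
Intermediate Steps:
$N = 1573$ ($N = 3 + 1570 = 1573$)
$\frac{1}{N + l} = \frac{1}{1573 + 8702} = \frac{1}{10275}$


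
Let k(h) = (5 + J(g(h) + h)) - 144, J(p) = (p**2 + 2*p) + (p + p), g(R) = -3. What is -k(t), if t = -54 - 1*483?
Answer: -289301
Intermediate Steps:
J(p) = p**2 + 4*p (J(p) = (p**2 + 2*p) + 2*p = p**2 + 4*p)
t = -537 (t = -54 - 483 = -537)
k(h) = -139 + (1 + h)*(-3 + h) (k(h) = (5 + (-3 + h)*(4 + (-3 + h))) - 144 = (5 + (-3 + h)*(1 + h)) - 144 = (5 + (1 + h)*(-3 + h)) - 144 = -139 + (1 + h)*(-3 + h))
-k(t) = -(-139 + (1 - 537)*(-3 - 537)) = -(-139 - 536*(-540)) = -(-139 + 289440) = -1*289301 = -289301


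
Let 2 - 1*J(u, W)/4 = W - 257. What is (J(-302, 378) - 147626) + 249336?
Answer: 101234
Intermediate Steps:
J(u, W) = 1036 - 4*W (J(u, W) = 8 - 4*(W - 257) = 8 - 4*(-257 + W) = 8 + (1028 - 4*W) = 1036 - 4*W)
(J(-302, 378) - 147626) + 249336 = ((1036 - 4*378) - 147626) + 249336 = ((1036 - 1512) - 147626) + 249336 = (-476 - 147626) + 249336 = -148102 + 249336 = 101234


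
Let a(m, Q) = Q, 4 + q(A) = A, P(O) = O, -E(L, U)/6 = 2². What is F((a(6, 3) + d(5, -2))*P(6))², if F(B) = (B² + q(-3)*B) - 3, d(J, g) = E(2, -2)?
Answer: 280730025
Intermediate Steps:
E(L, U) = -24 (E(L, U) = -6*2² = -6*4 = -24)
d(J, g) = -24
q(A) = -4 + A
F(B) = -3 + B² - 7*B (F(B) = (B² + (-4 - 3)*B) - 3 = (B² - 7*B) - 3 = -3 + B² - 7*B)
F((a(6, 3) + d(5, -2))*P(6))² = (-3 + ((3 - 24)*6)² - 7*(3 - 24)*6)² = (-3 + (-21*6)² - (-147)*6)² = (-3 + (-126)² - 7*(-126))² = (-3 + 15876 + 882)² = 16755² = 280730025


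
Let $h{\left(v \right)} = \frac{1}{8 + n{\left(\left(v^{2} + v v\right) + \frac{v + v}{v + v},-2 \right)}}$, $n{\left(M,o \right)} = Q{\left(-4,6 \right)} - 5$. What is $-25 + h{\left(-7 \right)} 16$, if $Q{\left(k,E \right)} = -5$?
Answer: $-33$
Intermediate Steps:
$n{\left(M,o \right)} = -10$ ($n{\left(M,o \right)} = -5 - 5 = -10$)
$h{\left(v \right)} = - \frac{1}{2}$ ($h{\left(v \right)} = \frac{1}{8 - 10} = \frac{1}{-2} = - \frac{1}{2}$)
$-25 + h{\left(-7 \right)} 16 = -25 - 8 = -33$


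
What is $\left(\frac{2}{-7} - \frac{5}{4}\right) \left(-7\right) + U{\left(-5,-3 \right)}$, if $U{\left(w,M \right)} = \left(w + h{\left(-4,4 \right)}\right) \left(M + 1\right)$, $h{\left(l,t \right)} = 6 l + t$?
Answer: $\frac{243}{4} \approx 60.75$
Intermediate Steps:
$h{\left(l,t \right)} = t + 6 l$
$U{\left(w,M \right)} = \left(1 + M\right) \left(-20 + w\right)$ ($U{\left(w,M \right)} = \left(w + \left(4 + 6 \left(-4\right)\right)\right) \left(M + 1\right) = \left(w + \left(4 - 24\right)\right) \left(1 + M\right) = \left(w - 20\right) \left(1 + M\right) = \left(-20 + w\right) \left(1 + M\right) = \left(1 + M\right) \left(-20 + w\right)$)
$\left(\frac{2}{-7} - \frac{5}{4}\right) \left(-7\right) + U{\left(-5,-3 \right)} = \left(\frac{2}{-7} - \frac{5}{4}\right) \left(-7\right) - -50 = \left(2 \left(- \frac{1}{7}\right) - \frac{5}{4}\right) \left(-7\right) + \left(-20 - 5 + 60 + 15\right) = \left(- \frac{2}{7} - \frac{5}{4}\right) \left(-7\right) + 50 = \left(- \frac{43}{28}\right) \left(-7\right) + 50 = \frac{43}{4} + 50 = \frac{243}{4}$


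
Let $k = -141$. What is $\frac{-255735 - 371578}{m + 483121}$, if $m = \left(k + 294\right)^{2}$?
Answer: $- \frac{627313}{506530} \approx -1.2385$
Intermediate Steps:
$m = 23409$ ($m = \left(-141 + 294\right)^{2} = 153^{2} = 23409$)
$\frac{-255735 - 371578}{m + 483121} = \frac{-255735 - 371578}{23409 + 483121} = - \frac{627313}{506530}$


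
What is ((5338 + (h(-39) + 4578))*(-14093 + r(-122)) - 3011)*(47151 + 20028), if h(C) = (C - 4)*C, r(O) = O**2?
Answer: 615833386308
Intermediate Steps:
h(C) = C*(-4 + C) (h(C) = (-4 + C)*C = C*(-4 + C))
((5338 + (h(-39) + 4578))*(-14093 + r(-122)) - 3011)*(47151 + 20028) = ((5338 + (-39*(-4 - 39) + 4578))*(-14093 + (-122)**2) - 3011)*(47151 + 20028) = ((5338 + (-39*(-43) + 4578))*(-14093 + 14884) - 3011)*67179 = ((5338 + (1677 + 4578))*791 - 3011)*67179 = ((5338 + 6255)*791 - 3011)*67179 = (11593*791 - 3011)*67179 = (9170063 - 3011)*67179 = 9167052*67179 = 615833386308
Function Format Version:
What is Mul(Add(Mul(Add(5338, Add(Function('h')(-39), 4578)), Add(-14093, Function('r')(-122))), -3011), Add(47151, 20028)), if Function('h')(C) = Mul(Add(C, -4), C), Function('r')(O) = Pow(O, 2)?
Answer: 615833386308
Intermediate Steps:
Function('h')(C) = Mul(C, Add(-4, C)) (Function('h')(C) = Mul(Add(-4, C), C) = Mul(C, Add(-4, C)))
Mul(Add(Mul(Add(5338, Add(Function('h')(-39), 4578)), Add(-14093, Function('r')(-122))), -3011), Add(47151, 20028)) = Mul(Add(Mul(Add(5338, Add(Mul(-39, Add(-4, -39)), 4578)), Add(-14093, Pow(-122, 2))), -3011), Add(47151, 20028)) = Mul(Add(Mul(Add(5338, Add(Mul(-39, -43), 4578)), Add(-14093, 14884)), -3011), 67179) = Mul(Add(Mul(Add(5338, Add(1677, 4578)), 791), -3011), 67179) = Mul(Add(Mul(Add(5338, 6255), 791), -3011), 67179) = Mul(Add(Mul(11593, 791), -3011), 67179) = Mul(Add(9170063, -3011), 67179) = Mul(9167052, 67179) = 615833386308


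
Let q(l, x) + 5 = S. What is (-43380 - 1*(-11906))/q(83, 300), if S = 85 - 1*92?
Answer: 15737/6 ≈ 2622.8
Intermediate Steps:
S = -7 (S = 85 - 92 = -7)
q(l, x) = -12 (q(l, x) = -5 - 7 = -12)
(-43380 - 1*(-11906))/q(83, 300) = (-43380 - 1*(-11906))/(-12) = (-43380 + 11906)*(-1/12) = -31474*(-1/12) = 15737/6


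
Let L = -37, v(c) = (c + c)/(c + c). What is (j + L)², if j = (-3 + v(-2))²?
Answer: 1089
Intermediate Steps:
v(c) = 1 (v(c) = (2*c)/((2*c)) = (2*c)*(1/(2*c)) = 1)
j = 4 (j = (-3 + 1)² = (-2)² = 4)
(j + L)² = (4 - 37)² = (-33)² = 1089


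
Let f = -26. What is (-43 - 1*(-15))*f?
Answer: 728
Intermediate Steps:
(-43 - 1*(-15))*f = (-43 - 1*(-15))*(-26) = (-43 + 15)*(-26) = -28*(-26) = 728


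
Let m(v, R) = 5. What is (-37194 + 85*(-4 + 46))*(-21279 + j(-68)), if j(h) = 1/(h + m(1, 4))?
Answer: 5008399408/7 ≈ 7.1549e+8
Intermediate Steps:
j(h) = 1/(5 + h) (j(h) = 1/(h + 5) = 1/(5 + h))
(-37194 + 85*(-4 + 46))*(-21279 + j(-68)) = (-37194 + 85*(-4 + 46))*(-21279 + 1/(5 - 68)) = (-37194 + 85*42)*(-21279 + 1/(-63)) = (-37194 + 3570)*(-21279 - 1/63) = -33624*(-1340578/63) = 5008399408/7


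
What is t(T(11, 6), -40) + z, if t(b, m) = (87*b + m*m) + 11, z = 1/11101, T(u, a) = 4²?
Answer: 33336304/11101 ≈ 3003.0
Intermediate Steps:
T(u, a) = 16
z = 1/11101 ≈ 9.0082e-5
t(b, m) = 11 + m² + 87*b (t(b, m) = (87*b + m²) + 11 = (m² + 87*b) + 11 = 11 + m² + 87*b)
t(T(11, 6), -40) + z = (11 + (-40)² + 87*16) + 1/11101 = (11 + 1600 + 1392) + 1/11101 = 3003 + 1/11101 = 33336304/11101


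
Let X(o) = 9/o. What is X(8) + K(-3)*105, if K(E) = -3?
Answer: -2511/8 ≈ -313.88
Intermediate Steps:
X(8) + K(-3)*105 = 9/8 - 3*105 = 9*(1/8) - 315 = 9/8 - 315 = -2511/8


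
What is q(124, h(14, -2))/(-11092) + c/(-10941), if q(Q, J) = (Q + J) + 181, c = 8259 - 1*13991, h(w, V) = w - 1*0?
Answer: 60089165/121357572 ≈ 0.49514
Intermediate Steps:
h(w, V) = w (h(w, V) = w + 0 = w)
c = -5732 (c = 8259 - 13991 = -5732)
q(Q, J) = 181 + J + Q (q(Q, J) = (J + Q) + 181 = 181 + J + Q)
q(124, h(14, -2))/(-11092) + c/(-10941) = (181 + 14 + 124)/(-11092) - 5732/(-10941) = 319*(-1/11092) - 5732*(-1/10941) = -319/11092 + 5732/10941 = 60089165/121357572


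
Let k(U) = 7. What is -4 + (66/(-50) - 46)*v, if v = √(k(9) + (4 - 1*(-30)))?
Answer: -4 - 1183*√41/25 ≈ -307.00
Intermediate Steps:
v = √41 (v = √(7 + (4 - 1*(-30))) = √(7 + (4 + 30)) = √(7 + 34) = √41 ≈ 6.4031)
-4 + (66/(-50) - 46)*v = -4 + (66/(-50) - 46)*√41 = -4 + (66*(-1/50) - 46)*√41 = -4 + (-33/25 - 46)*√41 = -4 - 1183*√41/25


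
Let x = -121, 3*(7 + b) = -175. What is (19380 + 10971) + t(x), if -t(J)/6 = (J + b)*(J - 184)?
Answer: -310639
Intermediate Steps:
b = -196/3 (b = -7 + (⅓)*(-175) = -7 - 175/3 = -196/3 ≈ -65.333)
t(J) = -6*(-184 + J)*(-196/3 + J) (t(J) = -6*(J - 196/3)*(J - 184) = -6*(-196/3 + J)*(-184 + J) = -6*(-184 + J)*(-196/3 + J))
(19380 + 10971) + t(x) = (19380 + 10971) + (-72128 - 6*(-121)² + 1496*(-121)) = 30351 + (-72128 - 6*14641 - 181016) = 30351 + (-72128 - 87846 - 181016) = 30351 - 340990 = -310639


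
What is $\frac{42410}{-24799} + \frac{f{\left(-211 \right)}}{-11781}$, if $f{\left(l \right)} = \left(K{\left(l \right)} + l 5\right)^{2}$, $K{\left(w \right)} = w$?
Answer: $- \frac{4471819806}{32461891} \approx -137.76$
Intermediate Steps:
$f{\left(l \right)} = 36 l^{2}$ ($f{\left(l \right)} = \left(l + l 5\right)^{2} = \left(l + 5 l\right)^{2} = \left(6 l\right)^{2} = 36 l^{2}$)
$\frac{42410}{-24799} + \frac{f{\left(-211 \right)}}{-11781} = \frac{42410}{-24799} + \frac{36 \left(-211\right)^{2}}{-11781} = 42410 \left(- \frac{1}{24799}\right) + 36 \cdot 44521 \left(- \frac{1}{11781}\right) = - \frac{42410}{24799} + 1602756 \left(- \frac{1}{11781}\right) = - \frac{42410}{24799} - \frac{178084}{1309} = - \frac{4471819806}{32461891}$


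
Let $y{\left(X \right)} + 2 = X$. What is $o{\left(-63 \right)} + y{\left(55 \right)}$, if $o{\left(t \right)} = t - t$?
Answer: $53$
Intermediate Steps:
$y{\left(X \right)} = -2 + X$
$o{\left(t \right)} = 0$
$o{\left(-63 \right)} + y{\left(55 \right)} = 0 + \left(-2 + 55\right) = 0 + 53 = 53$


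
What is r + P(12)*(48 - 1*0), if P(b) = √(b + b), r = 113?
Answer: 113 + 96*√6 ≈ 348.15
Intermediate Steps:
P(b) = √2*√b (P(b) = √(2*b) = √2*√b)
r + P(12)*(48 - 1*0) = 113 + (√2*√12)*(48 - 1*0) = 113 + (√2*(2*√3))*(48 + 0) = 113 + (2*√6)*48 = 113 + 96*√6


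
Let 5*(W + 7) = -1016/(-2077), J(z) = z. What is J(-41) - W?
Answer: -354106/10385 ≈ -34.098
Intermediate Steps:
W = -71679/10385 (W = -7 + (-1016/(-2077))/5 = -7 + (-1016*(-1/2077))/5 = -7 + (⅕)*(1016/2077) = -7 + 1016/10385 = -71679/10385 ≈ -6.9022)
J(-41) - W = -41 - 1*(-71679/10385) = -41 + 71679/10385 = -354106/10385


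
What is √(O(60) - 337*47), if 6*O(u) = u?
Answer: I*√15829 ≈ 125.81*I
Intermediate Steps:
O(u) = u/6
√(O(60) - 337*47) = √((⅙)*60 - 337*47) = √(10 - 15839) = √(-15829) = I*√15829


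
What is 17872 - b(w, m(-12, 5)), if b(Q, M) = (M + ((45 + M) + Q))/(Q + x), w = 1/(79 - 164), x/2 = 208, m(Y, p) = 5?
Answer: 33259546/1861 ≈ 17872.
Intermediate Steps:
x = 416 (x = 2*208 = 416)
w = -1/85 (w = 1/(-85) = -1/85 ≈ -0.011765)
b(Q, M) = (45 + Q + 2*M)/(416 + Q) (b(Q, M) = (M + ((45 + M) + Q))/(Q + 416) = (M + (45 + M + Q))/(416 + Q) = (45 + Q + 2*M)/(416 + Q))
17872 - b(w, m(-12, 5)) = 17872 - (45 - 1/85 + 2*5)/(416 - 1/85) = 17872 - (45 - 1/85 + 10)/35359/85 = 17872 - 85*4674/(35359*85) = 17872 - 1*246/1861 = 17872 - 246/1861 = 33259546/1861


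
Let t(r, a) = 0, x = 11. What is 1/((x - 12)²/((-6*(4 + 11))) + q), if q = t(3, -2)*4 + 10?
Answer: 90/899 ≈ 0.10011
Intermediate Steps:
q = 10 (q = 0*4 + 10 = 0 + 10 = 10)
1/((x - 12)²/((-6*(4 + 11))) + q) = 1/((11 - 12)²/((-6*(4 + 11))) + 10) = 1/((-1)²/((-6*15)) + 10) = 1/(1/(-90) + 10) = 1/(1*(-1/90) + 10) = 1/(-1/90 + 10) = 1/(899/90) = 90/899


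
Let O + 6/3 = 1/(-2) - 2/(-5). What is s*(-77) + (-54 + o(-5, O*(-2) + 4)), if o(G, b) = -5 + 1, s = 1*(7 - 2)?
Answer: -443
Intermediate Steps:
s = 5 (s = 1*5 = 5)
O = -21/10 (O = -2 + (1/(-2) - 2/(-5)) = -2 + (1*(-½) - 2*(-⅕)) = -2 + (-½ + ⅖) = -2 - ⅒ = -21/10 ≈ -2.1000)
o(G, b) = -4
s*(-77) + (-54 + o(-5, O*(-2) + 4)) = 5*(-77) + (-54 - 4) = -385 - 58 = -443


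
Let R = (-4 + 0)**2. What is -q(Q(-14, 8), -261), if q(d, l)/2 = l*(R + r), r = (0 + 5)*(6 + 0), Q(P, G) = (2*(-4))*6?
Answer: 24012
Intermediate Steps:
Q(P, G) = -48 (Q(P, G) = -8*6 = -48)
r = 30 (r = 5*6 = 30)
R = 16 (R = (-4)**2 = 16)
q(d, l) = 92*l (q(d, l) = 2*(l*(16 + 30)) = 2*(l*46) = 2*(46*l) = 92*l)
-q(Q(-14, 8), -261) = -92*(-261) = -1*(-24012) = 24012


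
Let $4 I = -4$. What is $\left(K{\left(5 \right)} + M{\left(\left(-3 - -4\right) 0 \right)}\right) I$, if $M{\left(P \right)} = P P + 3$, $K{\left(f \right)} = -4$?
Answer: $1$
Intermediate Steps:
$M{\left(P \right)} = 3 + P^{2}$ ($M{\left(P \right)} = P^{2} + 3 = 3 + P^{2}$)
$I = -1$ ($I = \frac{1}{4} \left(-4\right) = -1$)
$\left(K{\left(5 \right)} + M{\left(\left(-3 - -4\right) 0 \right)}\right) I = \left(-4 + \left(3 + \left(\left(-3 - -4\right) 0\right)^{2}\right)\right) \left(-1\right) = \left(-4 + \left(3 + \left(\left(-3 + 4\right) 0\right)^{2}\right)\right) \left(-1\right) = \left(-4 + \left(3 + \left(1 \cdot 0\right)^{2}\right)\right) \left(-1\right) = \left(-4 + \left(3 + 0^{2}\right)\right) \left(-1\right) = \left(-4 + \left(3 + 0\right)\right) \left(-1\right) = \left(-4 + 3\right) \left(-1\right) = \left(-1\right) \left(-1\right) = 1$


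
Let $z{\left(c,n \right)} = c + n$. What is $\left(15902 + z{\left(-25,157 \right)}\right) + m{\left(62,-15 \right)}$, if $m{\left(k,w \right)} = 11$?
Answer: $16045$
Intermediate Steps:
$\left(15902 + z{\left(-25,157 \right)}\right) + m{\left(62,-15 \right)} = \left(15902 + \left(-25 + 157\right)\right) + 11 = \left(15902 + 132\right) + 11 = 16034 + 11 = 16045$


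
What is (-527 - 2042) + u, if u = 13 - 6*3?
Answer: -2574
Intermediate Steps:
u = -5 (u = 13 - 18 = -5)
(-527 - 2042) + u = (-527 - 2042) - 5 = -2569 - 5 = -2574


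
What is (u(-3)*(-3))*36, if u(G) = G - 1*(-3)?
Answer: 0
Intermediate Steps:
u(G) = 3 + G (u(G) = G + 3 = 3 + G)
(u(-3)*(-3))*36 = ((3 - 3)*(-3))*36 = (0*(-3))*36 = 0*36 = 0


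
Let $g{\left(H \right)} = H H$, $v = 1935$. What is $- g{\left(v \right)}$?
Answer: $-3744225$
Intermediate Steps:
$g{\left(H \right)} = H^{2}$
$- g{\left(v \right)} = - 1935^{2} = \left(-1\right) 3744225 = -3744225$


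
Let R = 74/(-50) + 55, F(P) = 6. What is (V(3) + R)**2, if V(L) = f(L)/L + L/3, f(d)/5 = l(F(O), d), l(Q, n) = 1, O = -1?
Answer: 17757796/5625 ≈ 3156.9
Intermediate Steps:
f(d) = 5 (f(d) = 5*1 = 5)
V(L) = 5/L + L/3
R = 1338/25 (R = 74*(-1/50) + 55 = -37/25 + 55 = 1338/25 ≈ 53.520)
(V(3) + R)**2 = ((5/3 + (1/3)*3) + 1338/25)**2 = ((5*(1/3) + 1) + 1338/25)**2 = ((5/3 + 1) + 1338/25)**2 = (8/3 + 1338/25)**2 = (4214/75)**2 = 17757796/5625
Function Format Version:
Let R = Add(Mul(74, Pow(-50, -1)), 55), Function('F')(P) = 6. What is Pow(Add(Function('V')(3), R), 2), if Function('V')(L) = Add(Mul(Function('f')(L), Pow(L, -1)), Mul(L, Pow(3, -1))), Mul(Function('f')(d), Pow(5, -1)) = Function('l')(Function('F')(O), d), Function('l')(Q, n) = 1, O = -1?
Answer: Rational(17757796, 5625) ≈ 3156.9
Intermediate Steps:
Function('f')(d) = 5 (Function('f')(d) = Mul(5, 1) = 5)
Function('V')(L) = Add(Mul(5, Pow(L, -1)), Mul(Rational(1, 3), L)) (Function('V')(L) = Add(Mul(5, Pow(L, -1)), Mul(L, Pow(3, -1))) = Add(Mul(5, Pow(L, -1)), Mul(L, Rational(1, 3))) = Add(Mul(5, Pow(L, -1)), Mul(Rational(1, 3), L)))
R = Rational(1338, 25) (R = Add(Mul(74, Rational(-1, 50)), 55) = Add(Rational(-37, 25), 55) = Rational(1338, 25) ≈ 53.520)
Pow(Add(Function('V')(3), R), 2) = Pow(Add(Add(Mul(5, Pow(3, -1)), Mul(Rational(1, 3), 3)), Rational(1338, 25)), 2) = Pow(Add(Add(Mul(5, Rational(1, 3)), 1), Rational(1338, 25)), 2) = Pow(Add(Add(Rational(5, 3), 1), Rational(1338, 25)), 2) = Pow(Add(Rational(8, 3), Rational(1338, 25)), 2) = Pow(Rational(4214, 75), 2) = Rational(17757796, 5625)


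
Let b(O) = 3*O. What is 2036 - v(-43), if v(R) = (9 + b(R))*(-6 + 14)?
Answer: 2996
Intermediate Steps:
v(R) = 72 + 24*R (v(R) = (9 + 3*R)*(-6 + 14) = (9 + 3*R)*8 = 72 + 24*R)
2036 - v(-43) = 2036 - (72 + 24*(-43)) = 2036 - (72 - 1032) = 2036 - 1*(-960) = 2036 + 960 = 2996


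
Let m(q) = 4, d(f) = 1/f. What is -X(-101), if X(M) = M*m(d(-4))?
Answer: 404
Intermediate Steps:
X(M) = 4*M (X(M) = M*4 = 4*M)
-X(-101) = -4*(-101) = -1*(-404) = 404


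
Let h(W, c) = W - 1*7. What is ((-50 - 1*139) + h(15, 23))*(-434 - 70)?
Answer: 91224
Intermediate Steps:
h(W, c) = -7 + W (h(W, c) = W - 7 = -7 + W)
((-50 - 1*139) + h(15, 23))*(-434 - 70) = ((-50 - 1*139) + (-7 + 15))*(-434 - 70) = ((-50 - 139) + 8)*(-504) = (-189 + 8)*(-504) = -181*(-504) = 91224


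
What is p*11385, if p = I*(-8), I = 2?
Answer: -182160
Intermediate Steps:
p = -16 (p = 2*(-8) = -16)
p*11385 = -16*11385 = -182160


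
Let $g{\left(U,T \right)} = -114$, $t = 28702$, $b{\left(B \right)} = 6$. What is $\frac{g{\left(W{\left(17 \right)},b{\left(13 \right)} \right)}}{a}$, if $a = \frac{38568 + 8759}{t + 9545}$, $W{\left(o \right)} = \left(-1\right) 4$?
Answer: $- \frac{4360158}{47327} \approx -92.128$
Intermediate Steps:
$W{\left(o \right)} = -4$
$a = \frac{47327}{38247}$ ($a = \frac{38568 + 8759}{28702 + 9545} = \frac{47327}{38247} \approx 1.2374$)
$\frac{g{\left(W{\left(17 \right)},b{\left(13 \right)} \right)}}{a} = - \frac{114}{\frac{47327}{38247}} = \left(-114\right) \frac{38247}{47327} = - \frac{4360158}{47327}$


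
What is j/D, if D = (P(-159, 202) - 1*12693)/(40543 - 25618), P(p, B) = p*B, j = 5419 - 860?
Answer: -22681025/14937 ≈ -1518.4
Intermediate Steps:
j = 4559
P(p, B) = B*p
D = -14937/4975 (D = (202*(-159) - 1*12693)/(40543 - 25618) = (-32118 - 12693)/14925 = -44811*1/14925 = -14937/4975 ≈ -3.0024)
j/D = 4559/(-14937/4975) = 4559*(-4975/14937) = -22681025/14937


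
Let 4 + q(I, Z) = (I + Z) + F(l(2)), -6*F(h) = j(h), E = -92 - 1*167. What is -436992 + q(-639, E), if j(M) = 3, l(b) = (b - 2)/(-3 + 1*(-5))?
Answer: -875789/2 ≈ -4.3789e+5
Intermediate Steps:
E = -259 (E = -92 - 167 = -259)
l(b) = ¼ - b/8 (l(b) = (-2 + b)/(-3 - 5) = (-2 + b)/(-8) = (-2 + b)*(-⅛) = ¼ - b/8)
F(h) = -½ (F(h) = -⅙*3 = -½)
q(I, Z) = -9/2 + I + Z (q(I, Z) = -4 + ((I + Z) - ½) = -4 + (-½ + I + Z) = -9/2 + I + Z)
-436992 + q(-639, E) = -436992 + (-9/2 - 639 - 259) = -436992 - 1805/2 = -875789/2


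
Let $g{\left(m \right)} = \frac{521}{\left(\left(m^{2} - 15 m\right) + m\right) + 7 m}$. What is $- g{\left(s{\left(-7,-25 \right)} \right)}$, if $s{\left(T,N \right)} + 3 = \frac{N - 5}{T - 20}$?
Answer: $- \frac{42201}{1360} \approx -31.03$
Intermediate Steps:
$s{\left(T,N \right)} = -3 + \frac{-5 + N}{-20 + T}$ ($s{\left(T,N \right)} = -3 + \frac{N - 5}{T - 20} = -3 + \frac{-5 + N}{-20 + T}$)
$g{\left(m \right)} = \frac{521}{m^{2} - 7 m}$ ($g{\left(m \right)} = \frac{521}{\left(m^{2} - 14 m\right) + 7 m} = \frac{521}{m^{2} - 7 m}$)
$- g{\left(s{\left(-7,-25 \right)} \right)} = - \frac{521}{\frac{55 - 25 - -21}{-20 - 7} \left(-7 + \frac{55 - 25 - -21}{-20 - 7}\right)} = - \frac{521}{\frac{55 - 25 + 21}{-27} \left(-7 + \frac{55 - 25 + 21}{-27}\right)} = - \frac{521}{\left(- \frac{1}{27}\right) 51 \left(-7 - \frac{17}{9}\right)} = - \frac{521}{\left(- \frac{17}{9}\right) \left(-7 - \frac{17}{9}\right)} = - \frac{521 \left(-9\right)}{17 \left(- \frac{80}{9}\right)} = - \frac{521 \left(-9\right) \left(-9\right)}{17 \cdot 80} = \left(-1\right) \frac{42201}{1360} = - \frac{42201}{1360}$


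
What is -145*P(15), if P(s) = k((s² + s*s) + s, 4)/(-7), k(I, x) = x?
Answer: 580/7 ≈ 82.857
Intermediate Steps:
P(s) = -4/7 (P(s) = 4/(-7) = 4*(-⅐) = -4/7)
-145*P(15) = -145*(-4/7) = 580/7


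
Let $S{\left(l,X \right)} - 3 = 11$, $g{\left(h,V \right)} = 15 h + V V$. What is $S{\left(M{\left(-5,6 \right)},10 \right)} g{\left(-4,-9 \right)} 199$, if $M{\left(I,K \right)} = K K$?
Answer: $58506$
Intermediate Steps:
$g{\left(h,V \right)} = V^{2} + 15 h$ ($g{\left(h,V \right)} = 15 h + V^{2} = V^{2} + 15 h$)
$M{\left(I,K \right)} = K^{2}$
$S{\left(l,X \right)} = 14$ ($S{\left(l,X \right)} = 3 + 11 = 14$)
$S{\left(M{\left(-5,6 \right)},10 \right)} g{\left(-4,-9 \right)} 199 = 14 \left(\left(-9\right)^{2} + 15 \left(-4\right)\right) 199 = 14 \left(81 - 60\right) 199 = 14 \cdot 21 \cdot 199 = 294 \cdot 199 = 58506$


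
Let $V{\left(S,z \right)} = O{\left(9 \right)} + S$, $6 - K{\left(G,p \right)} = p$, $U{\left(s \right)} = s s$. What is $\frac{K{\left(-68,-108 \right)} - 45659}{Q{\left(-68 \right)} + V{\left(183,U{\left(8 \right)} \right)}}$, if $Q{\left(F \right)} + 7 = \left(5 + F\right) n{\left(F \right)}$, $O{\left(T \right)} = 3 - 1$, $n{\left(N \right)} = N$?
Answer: $- \frac{45545}{4462} \approx -10.207$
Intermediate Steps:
$U{\left(s \right)} = s^{2}$
$K{\left(G,p \right)} = 6 - p$
$O{\left(T \right)} = 2$
$Q{\left(F \right)} = -7 + F \left(5 + F\right)$ ($Q{\left(F \right)} = -7 + \left(5 + F\right) F = -7 + F \left(5 + F\right)$)
$V{\left(S,z \right)} = 2 + S$
$\frac{K{\left(-68,-108 \right)} - 45659}{Q{\left(-68 \right)} + V{\left(183,U{\left(8 \right)} \right)}} = \frac{\left(6 - -108\right) - 45659}{\left(-7 + \left(-68\right)^{2} + 5 \left(-68\right)\right) + \left(2 + 183\right)} = \frac{\left(6 + 108\right) - 45659}{\left(-7 + 4624 - 340\right) + 185} = \frac{114 - 45659}{4277 + 185} = - \frac{45545}{4462}$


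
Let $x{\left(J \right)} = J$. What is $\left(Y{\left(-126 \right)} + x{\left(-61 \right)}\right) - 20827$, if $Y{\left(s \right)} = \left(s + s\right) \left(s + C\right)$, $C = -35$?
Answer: $19684$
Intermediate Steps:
$Y{\left(s \right)} = 2 s \left(-35 + s\right)$ ($Y{\left(s \right)} = \left(s + s\right) \left(s - 35\right) = 2 s \left(-35 + s\right)$)
$\left(Y{\left(-126 \right)} + x{\left(-61 \right)}\right) - 20827 = \left(2 \left(-126\right) \left(-35 - 126\right) - 61\right) - 20827 = \left(2 \left(-126\right) \left(-161\right) - 61\right) - 20827 = \left(40572 - 61\right) - 20827 = 40511 - 20827 = 19684$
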